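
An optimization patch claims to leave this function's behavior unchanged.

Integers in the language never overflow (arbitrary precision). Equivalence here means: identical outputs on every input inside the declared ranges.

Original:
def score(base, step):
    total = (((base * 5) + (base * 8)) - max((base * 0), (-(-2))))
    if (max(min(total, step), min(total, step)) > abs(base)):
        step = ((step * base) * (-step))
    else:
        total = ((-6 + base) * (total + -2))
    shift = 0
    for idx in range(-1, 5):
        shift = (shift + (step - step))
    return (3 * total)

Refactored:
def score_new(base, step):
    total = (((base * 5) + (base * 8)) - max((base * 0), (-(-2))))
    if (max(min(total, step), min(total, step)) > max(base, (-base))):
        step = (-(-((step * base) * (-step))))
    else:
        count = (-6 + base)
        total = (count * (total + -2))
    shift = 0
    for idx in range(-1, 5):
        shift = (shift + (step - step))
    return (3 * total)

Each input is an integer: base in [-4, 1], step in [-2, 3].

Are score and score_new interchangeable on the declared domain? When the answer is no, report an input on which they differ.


The two versions differ — the changes include min/max/abs usage differs, plus statement counts differ, plus local variable names differ.
Tracing base=-3, step=1: score: total = -41; (max(min(total, step), min(total, step)) > abs(base)) -> false; total = 387; shift = 0; [idx=-1]; shift = 0; [idx=0]; shift = 0; [idx=1]; shift = 0; [idx=2]; shift = 0; [idx=3]; shift = 0; [idx=4]; shift = 0; return 1161 | score_new: total = -41; (max(min(total, step), min(total, step)) > max(base, (-base))) -> false; count = -9; total = 387; shift = 0; [idx=-1]; shift = 0; [idx=0]; shift = 0; [idx=1]; shift = 0; [idx=2]; shift = 0; [idx=3]; shift = 0; [idx=4]; shift = 0; return 1161 — matching result 1161.
Across all 36 domain points the two functions coincide.
verdict: equivalent


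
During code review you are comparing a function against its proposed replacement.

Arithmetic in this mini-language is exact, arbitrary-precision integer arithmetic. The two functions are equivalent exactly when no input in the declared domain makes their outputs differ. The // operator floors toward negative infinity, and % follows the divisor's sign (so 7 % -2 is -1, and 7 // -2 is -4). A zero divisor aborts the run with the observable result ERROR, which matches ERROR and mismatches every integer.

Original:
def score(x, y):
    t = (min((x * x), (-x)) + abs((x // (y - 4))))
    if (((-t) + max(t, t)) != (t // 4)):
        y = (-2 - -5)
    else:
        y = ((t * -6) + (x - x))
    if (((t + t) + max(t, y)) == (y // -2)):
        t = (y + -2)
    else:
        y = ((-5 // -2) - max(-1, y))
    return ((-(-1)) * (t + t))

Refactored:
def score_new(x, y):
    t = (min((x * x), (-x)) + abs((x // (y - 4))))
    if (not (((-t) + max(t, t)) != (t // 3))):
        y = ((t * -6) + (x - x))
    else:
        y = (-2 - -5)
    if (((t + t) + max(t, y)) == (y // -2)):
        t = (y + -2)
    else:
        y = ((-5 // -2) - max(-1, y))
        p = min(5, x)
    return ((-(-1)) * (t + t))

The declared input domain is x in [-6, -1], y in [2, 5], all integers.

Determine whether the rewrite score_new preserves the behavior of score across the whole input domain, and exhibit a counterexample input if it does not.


Consider the input x=-2, y=2.
score: t=3, then (((-t) + max(t, t)) != (t // 4)) is false, then y=-18, then (((t + t) + max(t, y)) == (y // -2)) is true, then t=-20, then returns -40
score_new: t=3, then (not (((-t) + max(t, t)) != (t // 3))) is false, then y=3, then (((t + t) + max(t, y)) == (y // -2)) is false, then y=-1, then p=-2, then returns 6
-40 and 6 differ, so these are not the same function on this domain.
verdict: not equivalent; witness: x=-2, y=2


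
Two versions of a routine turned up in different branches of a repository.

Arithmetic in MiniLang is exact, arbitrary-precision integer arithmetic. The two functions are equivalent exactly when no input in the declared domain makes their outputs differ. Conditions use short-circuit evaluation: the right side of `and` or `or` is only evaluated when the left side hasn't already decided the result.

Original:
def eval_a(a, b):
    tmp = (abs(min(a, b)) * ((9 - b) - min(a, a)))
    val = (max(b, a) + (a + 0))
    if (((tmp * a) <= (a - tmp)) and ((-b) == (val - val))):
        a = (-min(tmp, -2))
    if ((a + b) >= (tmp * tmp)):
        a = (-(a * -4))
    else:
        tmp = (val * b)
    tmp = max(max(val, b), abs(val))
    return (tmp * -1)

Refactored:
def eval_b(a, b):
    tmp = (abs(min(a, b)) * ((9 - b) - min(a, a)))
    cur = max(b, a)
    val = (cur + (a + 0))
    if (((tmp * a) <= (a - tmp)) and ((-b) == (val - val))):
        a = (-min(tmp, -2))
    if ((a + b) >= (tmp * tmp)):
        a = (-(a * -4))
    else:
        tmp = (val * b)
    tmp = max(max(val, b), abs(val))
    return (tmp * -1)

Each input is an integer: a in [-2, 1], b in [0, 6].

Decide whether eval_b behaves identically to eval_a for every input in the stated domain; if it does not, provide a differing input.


Behavior is preserved: although local variable names differ, and statement counts differ, the outputs never diverge.
As a probe, take a=-2, b=0: eval_a runs tmp = 22; val = -2; (((tmp * a) <= (a - tmp)) and ((-b) == (val - val))) -> true; a = 2; ((a + b) >= (tmp * tmp)) -> false; tmp = 0; tmp = 2; return -2; eval_b runs tmp = 22; cur = 0; val = -2; (((tmp * a) <= (a - tmp)) and ((-b) == (val - val))) -> true; a = 2; ((a + b) >= (tmp * tmp)) -> false; tmp = 0; tmp = 2; return -2; both end at -2.
Sweeping the whole domain (28 inputs) finds no disagreement.
verdict: equivalent


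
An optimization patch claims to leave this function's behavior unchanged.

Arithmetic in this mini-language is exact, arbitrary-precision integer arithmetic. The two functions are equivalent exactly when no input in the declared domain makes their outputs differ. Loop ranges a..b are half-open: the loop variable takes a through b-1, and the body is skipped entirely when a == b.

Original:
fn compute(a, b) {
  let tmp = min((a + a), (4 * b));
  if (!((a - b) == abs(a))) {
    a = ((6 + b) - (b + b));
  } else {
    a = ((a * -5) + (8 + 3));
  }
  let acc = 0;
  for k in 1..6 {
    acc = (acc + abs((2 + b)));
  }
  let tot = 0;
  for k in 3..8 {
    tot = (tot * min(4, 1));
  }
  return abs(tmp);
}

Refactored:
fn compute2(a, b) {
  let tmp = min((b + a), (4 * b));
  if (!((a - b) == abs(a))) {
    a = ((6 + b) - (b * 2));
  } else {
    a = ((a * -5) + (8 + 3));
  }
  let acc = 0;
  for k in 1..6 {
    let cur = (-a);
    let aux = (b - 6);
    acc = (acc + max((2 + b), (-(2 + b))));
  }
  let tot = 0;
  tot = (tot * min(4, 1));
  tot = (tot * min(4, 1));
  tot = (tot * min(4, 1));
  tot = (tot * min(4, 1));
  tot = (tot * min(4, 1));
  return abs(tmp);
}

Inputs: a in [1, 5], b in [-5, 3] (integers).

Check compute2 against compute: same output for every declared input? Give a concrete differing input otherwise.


Not equivalent: a=1, b=2 separates them (2 vs 3).
compute: tmp := 2 | (!((a - b) == abs(a))): true | a := 4 | acc := 0 | iter k=1: | acc := 4 | iter k=2: | acc := 8 | iter k=3: | acc := 12 | iter k=4: | acc := 16 | iter k=5: | acc := 20 | tot := 0 | iter k=3: | tot := 0 | iter k=4: | tot := 0 | iter k=5: | tot := 0 | iter k=6: | tot := 0 | iter k=7: | tot := 0 | result 2
compute2: tmp := 3 | (!((a - b) == abs(a))): true | a := 4 | acc := 0 | iter k=1: | cur := -4 | aux := -4 | acc := 4 | iter k=2: | cur := -4 | aux := -4 | acc := 8 | iter k=3: | cur := -4 | aux := -4 | acc := 12 | iter k=4: | cur := -4 | aux := -4 | acc := 16 | iter k=5: | cur := -4 | aux := -4 | acc := 20 | tot := 0 | tot := 0 | tot := 0 | tot := 0 | tot := 0 | tot := 0 | result 3
verdict: not equivalent; witness: a=1, b=2


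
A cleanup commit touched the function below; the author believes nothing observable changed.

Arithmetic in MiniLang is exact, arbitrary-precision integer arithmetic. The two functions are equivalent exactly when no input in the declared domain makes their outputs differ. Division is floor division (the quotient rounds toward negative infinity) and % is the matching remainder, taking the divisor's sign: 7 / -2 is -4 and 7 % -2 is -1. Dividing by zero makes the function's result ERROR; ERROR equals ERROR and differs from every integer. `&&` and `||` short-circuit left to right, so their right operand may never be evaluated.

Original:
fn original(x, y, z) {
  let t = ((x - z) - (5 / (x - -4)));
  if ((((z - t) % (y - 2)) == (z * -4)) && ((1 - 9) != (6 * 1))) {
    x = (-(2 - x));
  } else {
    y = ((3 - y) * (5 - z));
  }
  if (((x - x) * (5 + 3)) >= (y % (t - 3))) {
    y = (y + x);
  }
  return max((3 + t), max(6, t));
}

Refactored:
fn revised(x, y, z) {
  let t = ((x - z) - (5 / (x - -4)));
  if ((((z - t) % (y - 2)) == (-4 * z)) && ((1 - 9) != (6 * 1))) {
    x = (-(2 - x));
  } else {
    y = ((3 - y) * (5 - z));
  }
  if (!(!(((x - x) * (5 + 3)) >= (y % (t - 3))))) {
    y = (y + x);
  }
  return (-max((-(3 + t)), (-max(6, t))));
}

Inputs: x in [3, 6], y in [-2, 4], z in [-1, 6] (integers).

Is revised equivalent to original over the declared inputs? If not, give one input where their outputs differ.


Input x=3, y=-2, z=-1: 7 from original versus 6 from revised.
verdict: not equivalent; witness: x=3, y=-2, z=-1


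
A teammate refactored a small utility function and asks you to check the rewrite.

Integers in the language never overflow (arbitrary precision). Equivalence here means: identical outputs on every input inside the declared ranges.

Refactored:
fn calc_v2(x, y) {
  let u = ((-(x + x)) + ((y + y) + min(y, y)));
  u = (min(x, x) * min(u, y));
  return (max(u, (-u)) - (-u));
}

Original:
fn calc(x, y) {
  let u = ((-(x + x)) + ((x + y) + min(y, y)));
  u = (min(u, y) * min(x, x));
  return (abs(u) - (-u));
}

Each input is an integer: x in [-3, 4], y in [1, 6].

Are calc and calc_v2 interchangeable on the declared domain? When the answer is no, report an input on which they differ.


x=3, y=2 yields 6 from calc but 0 from calc_v2.
verdict: not equivalent; witness: x=3, y=2


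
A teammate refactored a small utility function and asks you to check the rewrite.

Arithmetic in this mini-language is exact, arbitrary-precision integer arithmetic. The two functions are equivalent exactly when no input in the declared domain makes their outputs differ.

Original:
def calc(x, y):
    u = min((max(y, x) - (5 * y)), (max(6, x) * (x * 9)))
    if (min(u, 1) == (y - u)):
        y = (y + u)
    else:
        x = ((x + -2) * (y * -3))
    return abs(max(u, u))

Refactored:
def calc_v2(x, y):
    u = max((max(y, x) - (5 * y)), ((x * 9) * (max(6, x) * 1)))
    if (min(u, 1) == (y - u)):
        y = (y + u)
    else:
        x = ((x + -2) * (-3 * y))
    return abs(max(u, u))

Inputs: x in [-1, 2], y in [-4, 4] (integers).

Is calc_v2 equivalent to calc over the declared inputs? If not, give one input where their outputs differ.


Take x=-1, y=-4.
calc: u becomes -54; next (min(u, 1) == (y - u)) evaluates to false; next x becomes -36; next final value 54
calc_v2: u becomes 19; next (min(u, 1) == (y - u)) evaluates to false; next x becomes -36; next final value 19
54 vs 19 — the two versions disagree here.
verdict: not equivalent; witness: x=-1, y=-4


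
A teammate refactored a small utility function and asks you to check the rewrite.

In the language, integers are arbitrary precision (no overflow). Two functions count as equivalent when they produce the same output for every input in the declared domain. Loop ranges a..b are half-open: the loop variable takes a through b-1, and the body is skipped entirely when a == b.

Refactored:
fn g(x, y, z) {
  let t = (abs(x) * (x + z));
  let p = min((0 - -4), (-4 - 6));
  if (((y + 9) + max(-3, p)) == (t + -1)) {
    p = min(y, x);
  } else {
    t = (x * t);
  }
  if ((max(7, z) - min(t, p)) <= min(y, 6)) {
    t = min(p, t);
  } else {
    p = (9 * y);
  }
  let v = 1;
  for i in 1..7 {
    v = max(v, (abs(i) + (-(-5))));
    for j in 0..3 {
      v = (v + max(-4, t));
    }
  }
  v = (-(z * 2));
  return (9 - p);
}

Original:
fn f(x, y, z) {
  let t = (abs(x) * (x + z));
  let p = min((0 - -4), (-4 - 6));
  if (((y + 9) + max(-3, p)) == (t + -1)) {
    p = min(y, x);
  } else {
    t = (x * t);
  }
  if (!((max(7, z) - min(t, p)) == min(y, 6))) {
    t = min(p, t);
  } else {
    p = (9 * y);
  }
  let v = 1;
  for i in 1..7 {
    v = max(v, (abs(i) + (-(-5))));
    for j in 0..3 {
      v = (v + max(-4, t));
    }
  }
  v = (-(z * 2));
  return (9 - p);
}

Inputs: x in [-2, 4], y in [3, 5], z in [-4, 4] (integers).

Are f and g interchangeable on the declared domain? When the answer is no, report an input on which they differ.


These are not equivalent — on x=-2, y=3, z=-4 the outputs split (19 vs -18).
f: t = -12; p = -10; (((y + 9) + max(-3, p)) == (t + -1)) -> false; t = 24; (!((max(7, z) - min(t, p)) == min(y, 6))) -> true; t = -10; v = 1; [i=1]; v = 6; [j=0]; v = 2; [j=1]; v = -2; [j=2]; v = -6; [i=2]; v = 7; [j=0]; v = 3; [j=1]; v = -1; [j=2]; v = -5; [i=3]; v = 8; [j=0]; v = 4; [j=1]; v = 0; [j=2]; v = -4; [i=4]; v = 9; [j=0]; v = 5; [j=1]; v = 1; [j=2]; v = -3; [i=5]; v = 10; [j=0]; v = 6; [j=1]; v = 2; [j=2]; v = -2; [i=6]; v = 11; [j=0]; v = 7; [j=1]; v = 3; [j=2]; v = -1; v = 8; return 19
g: t = -12; p = -10; (((y + 9) + max(-3, p)) == (t + -1)) -> false; t = 24; ((max(7, z) - min(t, p)) <= min(y, 6)) -> false; p = 27; v = 1; [i=1]; v = 6; [j=0]; v = 30; [j=1]; v = 54; [j=2]; v = 78; [i=2]; v = 78; [j=0]; v = 102; [j=1]; v = 126; [j=2]; v = 150; [i=3]; v = 150; [j=0]; v = 174; [j=1]; v = 198; [j=2]; v = 222; [i=4]; v = 222; [j=0]; v = 246; [j=1]; v = 270; [j=2]; v = 294; [i=5]; v = 294; [j=0]; v = 318; [j=1]; v = 342; [j=2]; v = 366; [i=6]; v = 366; [j=0]; v = 390; [j=1]; v = 414; [j=2]; v = 438; v = 8; return -18
verdict: not equivalent; witness: x=-2, y=3, z=-4


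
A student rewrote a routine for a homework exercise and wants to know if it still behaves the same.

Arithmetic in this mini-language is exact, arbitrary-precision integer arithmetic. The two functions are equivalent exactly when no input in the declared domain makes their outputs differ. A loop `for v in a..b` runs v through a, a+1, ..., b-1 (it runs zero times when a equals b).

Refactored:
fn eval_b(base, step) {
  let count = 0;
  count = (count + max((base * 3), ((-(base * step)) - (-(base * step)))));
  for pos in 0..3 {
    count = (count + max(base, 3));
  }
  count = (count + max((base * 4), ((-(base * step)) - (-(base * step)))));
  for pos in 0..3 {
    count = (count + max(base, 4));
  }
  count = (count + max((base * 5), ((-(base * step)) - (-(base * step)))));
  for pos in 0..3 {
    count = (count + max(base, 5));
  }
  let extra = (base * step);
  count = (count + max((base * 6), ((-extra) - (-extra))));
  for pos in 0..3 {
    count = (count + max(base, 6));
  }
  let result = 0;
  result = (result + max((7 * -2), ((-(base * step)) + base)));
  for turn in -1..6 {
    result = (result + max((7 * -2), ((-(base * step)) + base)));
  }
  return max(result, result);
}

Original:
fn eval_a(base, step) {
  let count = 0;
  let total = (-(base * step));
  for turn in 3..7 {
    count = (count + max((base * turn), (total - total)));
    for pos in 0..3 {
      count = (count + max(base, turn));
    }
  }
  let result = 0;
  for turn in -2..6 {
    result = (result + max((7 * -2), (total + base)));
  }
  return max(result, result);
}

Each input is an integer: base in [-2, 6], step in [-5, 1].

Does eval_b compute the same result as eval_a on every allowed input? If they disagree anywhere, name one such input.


Comparing the listings, the differences include: arithmetic usage differs; and constant usage differs; and local variable names differ; and loop structure differs; and min/max/abs usage differs; and statement counts differ.
Spot check at base=1, step=1 — eval_a: count becomes 0; next total becomes -1; next at turn=3:; next count becomes 3; next at pos=0:; next count becomes 6; next at pos=1:; next count becomes 9; next at pos=2:; next count becomes 12; next at turn=4:; next count becomes 16; next at pos=0:; next count becomes 20; next at pos=1:; next count becomes 24; next at pos=2:; next count becomes 28; next at turn=5:; next count becomes 33; next at pos=0:; next count becomes 38; next at pos=1:; next count becomes 43; next at pos=2:; next count becomes 48; next at turn=6:; next count becomes 54; next at pos=0:; next count becomes 60; next at pos=1:; next count becomes 66; next at pos=2:; next count becomes 72; next result becomes 0; next at turn=-2:; next result becomes 0; next at turn=-1:; next result becomes 0; next at turn=0:; next result becomes 0; next at turn=1:; next result becomes 0; next at turn=2:; next result becomes 0; next at turn=3:; next result becomes 0; next at turn=4:; next result becomes 0; next at turn=5:; next result becomes 0; next final value 0. eval_b: count becomes 0; next count becomes 3; next at pos=0:; next count becomes 6; next at pos=1:; next count becomes 9; next at pos=2:; next count becomes 12; next count becomes 16; next at pos=0:; next count becomes 20; next at pos=1:; next count becomes 24; next at pos=2:; next count becomes 28; next count becomes 33; next at pos=0:; next count becomes 38; next at pos=1:; next count becomes 43; next at pos=2:; next count becomes 48; next extra becomes 1; next count becomes 54; next at pos=0:; next count becomes 60; next at pos=1:; next count becomes 66; next at pos=2:; next count becomes 72; next result becomes 0; next result becomes 0; next at turn=-1:; next result becomes 0; next at turn=0:; next result becomes 0; next at turn=1:; next result becomes 0; next at turn=2:; next result becomes 0; next at turn=3:; next result becomes 0; next at turn=4:; next result becomes 0; next at turn=5:; next result becomes 0; next final value 0. Both give 0.
Checked all 63 inputs in the declared domain: the outputs agree on every one.
verdict: equivalent


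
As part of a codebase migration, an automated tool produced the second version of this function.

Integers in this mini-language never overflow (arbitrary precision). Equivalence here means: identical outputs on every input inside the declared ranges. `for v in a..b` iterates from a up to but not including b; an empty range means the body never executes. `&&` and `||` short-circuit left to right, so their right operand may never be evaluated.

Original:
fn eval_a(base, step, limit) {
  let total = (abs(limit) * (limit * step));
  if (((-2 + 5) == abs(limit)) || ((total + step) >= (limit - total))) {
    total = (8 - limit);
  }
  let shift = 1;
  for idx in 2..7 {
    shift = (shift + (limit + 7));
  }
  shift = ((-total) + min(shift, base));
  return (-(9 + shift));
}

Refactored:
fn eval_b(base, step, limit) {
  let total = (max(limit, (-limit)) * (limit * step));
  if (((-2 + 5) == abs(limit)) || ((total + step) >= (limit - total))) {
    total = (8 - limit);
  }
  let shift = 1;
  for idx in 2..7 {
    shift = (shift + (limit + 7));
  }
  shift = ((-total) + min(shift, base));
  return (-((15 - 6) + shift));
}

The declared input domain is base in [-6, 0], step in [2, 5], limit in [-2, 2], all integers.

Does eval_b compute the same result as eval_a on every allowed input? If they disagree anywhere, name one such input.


Side by side, the visible changes include: arithmetic usage differs, plus constant usage differs, plus min/max/abs usage differs.
Spot check at base=-5, step=3, limit=0 — eval_a: total becomes 0; next (((-2 + 5) == abs(limit)) || ((total + step) >= (limit - total))) evaluates to true; next total becomes 8; next shift becomes 1; next at idx=2:; next shift becomes 8; next at idx=3:; next shift becomes 15; next at idx=4:; next shift becomes 22; next at idx=5:; next shift becomes 29; next at idx=6:; next shift becomes 36; next shift becomes -13; next final value 4. eval_b: total becomes 0; next (((-2 + 5) == abs(limit)) || ((total + step) >= (limit - total))) evaluates to true; next total becomes 8; next shift becomes 1; next at idx=2:; next shift becomes 8; next at idx=3:; next shift becomes 15; next at idx=4:; next shift becomes 22; next at idx=5:; next shift becomes 29; next at idx=6:; next shift becomes 36; next shift becomes -13; next final value 4. Both give 4.
Checked all 140 inputs in the declared domain: the outputs agree on every one.
verdict: equivalent


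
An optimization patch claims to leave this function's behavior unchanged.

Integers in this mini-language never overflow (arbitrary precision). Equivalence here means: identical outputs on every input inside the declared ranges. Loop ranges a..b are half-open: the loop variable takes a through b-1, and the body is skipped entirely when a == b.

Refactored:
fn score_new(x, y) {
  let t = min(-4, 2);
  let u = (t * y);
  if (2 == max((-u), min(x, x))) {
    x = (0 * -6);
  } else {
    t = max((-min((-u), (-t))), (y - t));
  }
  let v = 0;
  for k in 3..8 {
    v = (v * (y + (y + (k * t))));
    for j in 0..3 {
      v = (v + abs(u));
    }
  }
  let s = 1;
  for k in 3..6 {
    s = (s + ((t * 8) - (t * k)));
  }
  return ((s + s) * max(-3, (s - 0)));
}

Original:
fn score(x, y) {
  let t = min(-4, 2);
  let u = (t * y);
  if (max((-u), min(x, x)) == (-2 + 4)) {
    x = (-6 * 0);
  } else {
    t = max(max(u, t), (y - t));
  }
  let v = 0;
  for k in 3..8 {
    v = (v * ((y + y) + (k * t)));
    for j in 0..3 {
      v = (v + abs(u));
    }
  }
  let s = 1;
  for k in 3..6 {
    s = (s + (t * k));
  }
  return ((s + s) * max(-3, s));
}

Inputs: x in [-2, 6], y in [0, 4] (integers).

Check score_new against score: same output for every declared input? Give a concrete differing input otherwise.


Side by side, the visible changes include: min/max/abs usage differs, arithmetic usage differs, constant usage differs.
Tracing x=5, y=1: score: t := -4 | u := -4 | (max((-u), min(x, x)) == (-2 + 4)): false | t := 5 | v := 0 | iter k=3: | v := 0 | iter j=0: | v := 4 | iter j=1: | v := 8 | iter j=2: | v := 12 | iter k=4: | v := 264 | iter j=0: | v := 268 | iter j=1: | v := 272 | iter j=2: | v := 276 | iter k=5: | v := 7452 | iter j=0: | v := 7456 | iter j=1: | v := 7460 | iter j=2: | v := 7464 | iter k=6: | v := 238848 | iter j=0: | v := 238852 | iter j=1: | v := 238856 | iter j=2: | v := 238860 | iter k=7: | v := 8837820 | iter j=0: | v := 8837824 | iter j=1: | v := 8837828 | iter j=2: | v := 8837832 | s := 1 | iter k=3: | s := 16 | iter k=4: | s := 36 | iter k=5: | s := 61 | result 7442 | score_new: t := -4 | u := -4 | (2 == max((-u), min(x, x))): false | t := 5 | v := 0 | iter k=3: | v := 0 | iter j=0: | v := 4 | iter j=1: | v := 8 | iter j=2: | v := 12 | iter k=4: | v := 264 | iter j=0: | v := 268 | iter j=1: | v := 272 | iter j=2: | v := 276 | iter k=5: | v := 7452 | iter j=0: | v := 7456 | iter j=1: | v := 7460 | iter j=2: | v := 7464 | iter k=6: | v := 238848 | iter j=0: | v := 238852 | iter j=1: | v := 238856 | iter j=2: | v := 238860 | iter k=7: | v := 8837820 | iter j=0: | v := 8837824 | iter j=1: | v := 8837828 | iter j=2: | v := 8837832 | s := 1 | iter k=3: | s := 26 | iter k=4: | s := 46 | iter k=5: | s := 61 | result 7442 — matching result 7442.
Sweeping the whole domain (45 inputs) finds no disagreement.
verdict: equivalent


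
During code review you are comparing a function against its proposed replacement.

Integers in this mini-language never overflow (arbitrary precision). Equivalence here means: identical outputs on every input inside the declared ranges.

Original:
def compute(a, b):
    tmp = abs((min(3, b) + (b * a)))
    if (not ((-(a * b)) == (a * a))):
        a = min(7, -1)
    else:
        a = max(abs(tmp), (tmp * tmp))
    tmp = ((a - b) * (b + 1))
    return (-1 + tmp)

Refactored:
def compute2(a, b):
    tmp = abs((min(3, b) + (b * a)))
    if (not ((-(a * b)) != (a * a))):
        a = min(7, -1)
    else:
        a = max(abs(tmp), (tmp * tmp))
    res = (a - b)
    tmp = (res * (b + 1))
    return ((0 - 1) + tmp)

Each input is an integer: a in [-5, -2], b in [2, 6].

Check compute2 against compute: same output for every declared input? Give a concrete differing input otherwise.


Run the pair on a=-5, b=2.
compute: tmp=8, then (not ((-(a * b)) == (a * a))) is true, then a=-1, then tmp=-9, then returns -10
compute2: tmp=8, then (not ((-(a * b)) != (a * a))) is false, then a=64, then res=62, then tmp=186, then returns 185
-10 != 185, so the rewrite changes behavior.
verdict: not equivalent; witness: a=-5, b=2


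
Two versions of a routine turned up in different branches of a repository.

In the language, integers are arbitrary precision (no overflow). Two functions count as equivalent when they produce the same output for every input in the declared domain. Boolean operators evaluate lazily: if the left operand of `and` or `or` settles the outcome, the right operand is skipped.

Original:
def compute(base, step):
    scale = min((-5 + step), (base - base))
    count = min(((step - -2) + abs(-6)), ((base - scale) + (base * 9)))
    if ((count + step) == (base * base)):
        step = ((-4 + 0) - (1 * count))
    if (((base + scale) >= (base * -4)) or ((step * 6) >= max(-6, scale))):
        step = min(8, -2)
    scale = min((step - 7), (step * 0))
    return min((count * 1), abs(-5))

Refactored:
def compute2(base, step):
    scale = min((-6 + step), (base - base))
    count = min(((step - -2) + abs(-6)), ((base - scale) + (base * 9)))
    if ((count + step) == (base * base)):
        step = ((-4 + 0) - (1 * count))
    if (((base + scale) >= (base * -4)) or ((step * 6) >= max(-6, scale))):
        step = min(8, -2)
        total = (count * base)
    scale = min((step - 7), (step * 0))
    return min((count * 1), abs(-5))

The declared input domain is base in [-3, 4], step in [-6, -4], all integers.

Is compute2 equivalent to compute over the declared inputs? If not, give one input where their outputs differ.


The rewrite breaks on base=-3, step=-6, where the results are -19 and -18.
compute: scale=-11, then count=-19, then ((count + step) == (base * base)) is false, then (((base + scale) >= (base * -4)) or ((step * 6) >= max(-6, scale))) is false, then scale=-13, then returns -19
compute2: scale=-12, then count=-18, then ((count + step) == (base * base)) is false, then (((base + scale) >= (base * -4)) or ((step * 6) >= max(-6, scale))) is false, then scale=-13, then returns -18
verdict: not equivalent; witness: base=-3, step=-6


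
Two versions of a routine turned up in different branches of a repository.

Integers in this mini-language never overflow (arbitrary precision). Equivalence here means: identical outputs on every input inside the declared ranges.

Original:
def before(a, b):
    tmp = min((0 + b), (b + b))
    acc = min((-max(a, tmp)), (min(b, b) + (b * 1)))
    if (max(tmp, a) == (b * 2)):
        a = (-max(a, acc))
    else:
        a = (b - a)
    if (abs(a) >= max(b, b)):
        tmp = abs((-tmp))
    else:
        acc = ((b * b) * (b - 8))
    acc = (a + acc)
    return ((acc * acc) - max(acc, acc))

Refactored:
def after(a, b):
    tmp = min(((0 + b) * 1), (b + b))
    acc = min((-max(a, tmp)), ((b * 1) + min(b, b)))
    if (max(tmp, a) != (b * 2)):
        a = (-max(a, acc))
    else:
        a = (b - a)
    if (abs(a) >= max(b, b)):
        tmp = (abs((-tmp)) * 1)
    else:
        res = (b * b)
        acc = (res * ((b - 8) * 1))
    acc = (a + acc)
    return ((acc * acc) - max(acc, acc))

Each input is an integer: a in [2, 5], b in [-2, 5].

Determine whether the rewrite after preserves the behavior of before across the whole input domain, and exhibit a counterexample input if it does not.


Not equivalent: a=2, b=-2 separates them (72 vs 42).
before: tmp := -4 | acc := -4 | (max(tmp, a) == (b * 2)): false | a := -4 | (abs(a) >= max(b, b)): true | tmp := 4 | acc := -8 | result 72
after: tmp := -4 | acc := -4 | (max(tmp, a) != (b * 2)): true | a := -2 | (abs(a) >= max(b, b)): true | tmp := 4 | acc := -6 | result 42
verdict: not equivalent; witness: a=2, b=-2


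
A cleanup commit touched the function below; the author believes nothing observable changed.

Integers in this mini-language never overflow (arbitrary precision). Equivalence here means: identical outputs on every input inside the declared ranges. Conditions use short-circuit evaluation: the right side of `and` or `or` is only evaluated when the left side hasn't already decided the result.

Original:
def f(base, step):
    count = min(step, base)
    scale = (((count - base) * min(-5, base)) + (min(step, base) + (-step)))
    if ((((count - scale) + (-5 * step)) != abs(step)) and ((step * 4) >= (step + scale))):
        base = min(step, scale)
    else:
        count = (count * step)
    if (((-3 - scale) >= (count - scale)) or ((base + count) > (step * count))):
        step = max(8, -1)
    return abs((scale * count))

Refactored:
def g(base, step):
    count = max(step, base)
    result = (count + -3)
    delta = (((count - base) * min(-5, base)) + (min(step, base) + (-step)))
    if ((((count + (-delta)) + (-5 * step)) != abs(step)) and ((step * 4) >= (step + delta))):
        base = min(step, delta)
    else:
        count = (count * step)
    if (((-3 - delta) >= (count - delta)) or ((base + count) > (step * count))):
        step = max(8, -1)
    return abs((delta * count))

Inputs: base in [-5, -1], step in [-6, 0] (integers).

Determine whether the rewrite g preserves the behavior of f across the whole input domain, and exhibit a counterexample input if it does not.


base=-5, step=-6 yields 180 from f but 0 from g.
verdict: not equivalent; witness: base=-5, step=-6


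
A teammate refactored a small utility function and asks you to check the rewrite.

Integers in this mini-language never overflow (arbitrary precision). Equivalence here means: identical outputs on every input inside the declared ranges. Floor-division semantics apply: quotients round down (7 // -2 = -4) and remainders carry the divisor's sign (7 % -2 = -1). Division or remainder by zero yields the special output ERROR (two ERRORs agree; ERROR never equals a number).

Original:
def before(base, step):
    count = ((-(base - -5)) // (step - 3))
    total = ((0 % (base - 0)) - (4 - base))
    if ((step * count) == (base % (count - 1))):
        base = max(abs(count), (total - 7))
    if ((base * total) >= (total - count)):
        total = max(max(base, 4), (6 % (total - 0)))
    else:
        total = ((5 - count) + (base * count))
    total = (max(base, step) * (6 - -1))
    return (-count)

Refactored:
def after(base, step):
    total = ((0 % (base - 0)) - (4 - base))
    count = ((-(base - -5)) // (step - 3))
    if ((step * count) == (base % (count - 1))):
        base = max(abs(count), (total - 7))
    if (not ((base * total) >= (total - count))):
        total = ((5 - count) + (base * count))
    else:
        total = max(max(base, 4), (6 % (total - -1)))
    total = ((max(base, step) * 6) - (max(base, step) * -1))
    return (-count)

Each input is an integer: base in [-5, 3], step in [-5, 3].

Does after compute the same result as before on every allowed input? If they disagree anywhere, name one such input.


At base=3, step=-1: before gives -2, after gives ERROR.
verdict: not equivalent; witness: base=3, step=-1


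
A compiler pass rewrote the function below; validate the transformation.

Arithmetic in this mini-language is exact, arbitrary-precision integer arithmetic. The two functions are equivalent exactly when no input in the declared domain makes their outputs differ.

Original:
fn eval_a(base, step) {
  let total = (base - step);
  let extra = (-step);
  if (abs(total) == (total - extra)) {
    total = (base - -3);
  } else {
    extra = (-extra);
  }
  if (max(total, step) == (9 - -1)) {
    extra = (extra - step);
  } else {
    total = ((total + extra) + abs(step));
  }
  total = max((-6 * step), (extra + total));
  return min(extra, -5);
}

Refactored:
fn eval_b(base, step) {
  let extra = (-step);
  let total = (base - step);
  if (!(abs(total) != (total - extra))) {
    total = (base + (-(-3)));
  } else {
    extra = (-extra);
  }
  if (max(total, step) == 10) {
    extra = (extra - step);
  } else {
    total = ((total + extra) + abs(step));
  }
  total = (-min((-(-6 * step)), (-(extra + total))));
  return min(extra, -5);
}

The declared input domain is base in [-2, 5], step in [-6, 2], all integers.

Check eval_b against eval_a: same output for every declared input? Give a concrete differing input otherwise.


The two are interchangeable: boolean connective usage differs, plus arithmetic usage differs, plus constant usage differs, plus comparison usage differs, plus min/max/abs usage differs, and every declared input agrees.
Spot check at base=5, step=-5 — eval_a: total=10, then extra=5, then (abs(total) == (total - extra)) is false, then extra=-5, then (max(total, step) == (9 - -1)) is true, then extra=0, then total=30, then returns -5. eval_b: extra=5, then total=10, then (!(abs(total) != (total - extra))) is false, then extra=-5, then (max(total, step) == 10) is true, then extra=0, then total=30, then returns -5. Both give -5.
An exhaustive pass over the 72 declared inputs shows identical outputs.
verdict: equivalent


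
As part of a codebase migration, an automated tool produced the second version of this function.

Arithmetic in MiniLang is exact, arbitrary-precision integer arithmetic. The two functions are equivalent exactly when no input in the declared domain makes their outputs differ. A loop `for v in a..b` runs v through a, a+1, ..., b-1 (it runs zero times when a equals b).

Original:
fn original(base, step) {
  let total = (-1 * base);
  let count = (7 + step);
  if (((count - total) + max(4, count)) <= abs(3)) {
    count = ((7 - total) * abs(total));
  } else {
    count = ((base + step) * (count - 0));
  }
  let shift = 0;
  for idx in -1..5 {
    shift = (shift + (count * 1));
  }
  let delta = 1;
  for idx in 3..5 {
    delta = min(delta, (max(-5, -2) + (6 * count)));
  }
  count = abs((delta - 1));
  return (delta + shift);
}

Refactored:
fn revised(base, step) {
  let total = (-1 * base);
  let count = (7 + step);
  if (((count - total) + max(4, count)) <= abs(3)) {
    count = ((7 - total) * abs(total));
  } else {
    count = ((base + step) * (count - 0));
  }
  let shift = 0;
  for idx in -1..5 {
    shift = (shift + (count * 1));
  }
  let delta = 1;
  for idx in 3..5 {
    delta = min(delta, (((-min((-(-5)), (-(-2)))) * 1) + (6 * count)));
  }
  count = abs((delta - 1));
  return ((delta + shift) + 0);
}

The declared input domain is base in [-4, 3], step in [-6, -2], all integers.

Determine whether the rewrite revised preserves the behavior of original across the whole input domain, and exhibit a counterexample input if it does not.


The two versions differ — the changes include min/max/abs usage differs; also constant usage differs; also arithmetic usage differs.
As a probe, take base=-2, step=-3: original runs total becomes 2; next count becomes 4; next (((count - total) + max(4, count)) <= abs(3)) evaluates to false; next count becomes -20; next shift becomes 0; next at idx=-1:; next shift becomes -20; next at idx=0:; next shift becomes -40; next at idx=1:; next shift becomes -60; next at idx=2:; next shift becomes -80; next at idx=3:; next shift becomes -100; next at idx=4:; next shift becomes -120; next delta becomes 1; next at idx=3:; next delta becomes -122; next at idx=4:; next delta becomes -122; next count becomes 123; next final value -242; revised runs total becomes 2; next count becomes 4; next (((count - total) + max(4, count)) <= abs(3)) evaluates to false; next count becomes -20; next shift becomes 0; next at idx=-1:; next shift becomes -20; next at idx=0:; next shift becomes -40; next at idx=1:; next shift becomes -60; next at idx=2:; next shift becomes -80; next at idx=3:; next shift becomes -100; next at idx=4:; next shift becomes -120; next delta becomes 1; next at idx=3:; next delta becomes -122; next at idx=4:; next delta becomes -122; next count becomes 123; next final value -242; both end at -242.
Checked all 40 inputs in the declared domain: the outputs agree on every one.
verdict: equivalent


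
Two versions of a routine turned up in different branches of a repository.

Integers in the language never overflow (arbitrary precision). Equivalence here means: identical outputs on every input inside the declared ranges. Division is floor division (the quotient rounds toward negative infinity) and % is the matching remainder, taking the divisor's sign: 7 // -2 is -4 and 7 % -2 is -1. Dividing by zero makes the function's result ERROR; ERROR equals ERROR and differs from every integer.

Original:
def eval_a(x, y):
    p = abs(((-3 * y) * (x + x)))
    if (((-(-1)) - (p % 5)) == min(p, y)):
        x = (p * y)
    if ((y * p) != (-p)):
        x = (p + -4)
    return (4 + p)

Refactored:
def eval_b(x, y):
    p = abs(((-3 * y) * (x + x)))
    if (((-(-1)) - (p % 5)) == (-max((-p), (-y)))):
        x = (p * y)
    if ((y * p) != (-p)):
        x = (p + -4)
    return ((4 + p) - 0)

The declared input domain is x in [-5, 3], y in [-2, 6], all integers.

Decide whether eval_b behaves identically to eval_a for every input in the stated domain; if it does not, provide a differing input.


Although constant usage differs, plus min/max/abs usage differs, plus arithmetic usage differs, 81/81 inputs agree.
verdict: equivalent


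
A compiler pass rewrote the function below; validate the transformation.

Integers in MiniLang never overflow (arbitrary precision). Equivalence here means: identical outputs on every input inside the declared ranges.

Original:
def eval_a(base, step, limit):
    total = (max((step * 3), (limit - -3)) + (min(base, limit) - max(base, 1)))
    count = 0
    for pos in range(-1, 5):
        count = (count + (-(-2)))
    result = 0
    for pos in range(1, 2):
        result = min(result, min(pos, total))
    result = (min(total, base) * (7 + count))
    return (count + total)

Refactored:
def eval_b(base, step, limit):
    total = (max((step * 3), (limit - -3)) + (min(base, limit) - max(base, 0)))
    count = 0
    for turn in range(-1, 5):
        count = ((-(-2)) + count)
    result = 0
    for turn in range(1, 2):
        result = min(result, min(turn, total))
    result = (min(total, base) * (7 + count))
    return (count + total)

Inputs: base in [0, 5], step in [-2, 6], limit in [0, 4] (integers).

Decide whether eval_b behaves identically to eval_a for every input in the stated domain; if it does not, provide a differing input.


base=0, step=-2, limit=0 yields 14 from eval_a but 15 from eval_b.
verdict: not equivalent; witness: base=0, step=-2, limit=0


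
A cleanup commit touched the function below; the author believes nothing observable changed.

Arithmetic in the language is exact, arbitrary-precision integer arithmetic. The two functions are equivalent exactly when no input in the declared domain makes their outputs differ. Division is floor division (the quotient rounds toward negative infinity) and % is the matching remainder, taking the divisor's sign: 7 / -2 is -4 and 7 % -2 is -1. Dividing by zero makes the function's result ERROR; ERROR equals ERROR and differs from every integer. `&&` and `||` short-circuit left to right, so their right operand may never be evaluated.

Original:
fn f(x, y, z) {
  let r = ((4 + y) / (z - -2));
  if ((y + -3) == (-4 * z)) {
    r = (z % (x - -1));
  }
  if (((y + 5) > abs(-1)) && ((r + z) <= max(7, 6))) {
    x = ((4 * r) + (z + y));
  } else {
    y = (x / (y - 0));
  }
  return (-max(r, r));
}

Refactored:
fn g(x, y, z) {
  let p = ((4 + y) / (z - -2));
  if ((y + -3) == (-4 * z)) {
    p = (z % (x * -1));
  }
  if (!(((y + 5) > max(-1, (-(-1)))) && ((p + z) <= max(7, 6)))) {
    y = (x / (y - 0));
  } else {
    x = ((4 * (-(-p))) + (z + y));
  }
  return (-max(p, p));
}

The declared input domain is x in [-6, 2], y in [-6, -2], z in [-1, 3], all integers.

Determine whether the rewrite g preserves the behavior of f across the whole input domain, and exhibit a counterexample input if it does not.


The rewrite breaks on x=-6, y=-5, z=2, where the results are 3 and -2.
f: r = -1; ((y + -3) == (-4 * z)) -> true; r = -3; (((y + 5) > abs(-1)) && ((r + z) <= max(7, 6))) -> false; y = 1; return 3
g: p = -1; ((y + -3) == (-4 * z)) -> true; p = 2; (!(((y + 5) > max(-1, (-(-1)))) && ((p + z) <= max(7, 6)))) -> true; y = 1; return -2
verdict: not equivalent; witness: x=-6, y=-5, z=2
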